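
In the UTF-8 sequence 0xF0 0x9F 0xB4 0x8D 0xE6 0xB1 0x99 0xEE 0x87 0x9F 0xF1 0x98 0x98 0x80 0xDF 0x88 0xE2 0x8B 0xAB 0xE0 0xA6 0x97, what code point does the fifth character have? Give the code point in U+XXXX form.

Offset 0: leading byte 0xF0 = 11110000 → 4-byte char #1 = F0 9F B4 8D.
Offset 4: leading byte 0xE6 = 11100110 → 3-byte char #2 = E6 B1 99.
Offset 7: leading byte 0xEE = 11101110 → 3-byte char #3 = EE 87 9F.
Offset 10: leading byte 0xF1 = 11110001 → 4-byte char #4 = F1 98 98 80.
Offset 14: leading byte 0xDF = 11011111 → 2-byte char #5 = DF 88.
Leading byte 0xDF = 11011111 matches 110xxxxx → 2-byte sequence.
Byte 1: 0xDF = 11011111, payload 11111 (5 bits).
Byte 2: 0x88 = 10001000 (10xxxxxx ✓), payload 001000.
Concatenate: 11111001000 = 0x7C8 (11 bits → U+07C8).

U+07C8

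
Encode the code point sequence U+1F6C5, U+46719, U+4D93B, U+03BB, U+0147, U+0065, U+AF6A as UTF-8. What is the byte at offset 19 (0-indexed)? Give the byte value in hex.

0xAA

U+1F6C5 → 4-byte form F0 9F 9B 85 at offsets 0–3.
U+46719 → 4-byte form F1 86 9C 99 at offsets 4–7.
U+4D93B → 4-byte form F1 8D A4 BB at offsets 8–11.
U+03BB → 2-byte form CE BB at offsets 12–13.
U+0147 → 2-byte form C5 87 at offsets 14–15.
U+0065 → 1-byte form 65 at offsets 16–16.
U+AF6A → 3-byte form EA BD AA at offsets 17–19.
Offset 19 falls in char 7's range; it's byte 3 of EA BD AA = 0xAA.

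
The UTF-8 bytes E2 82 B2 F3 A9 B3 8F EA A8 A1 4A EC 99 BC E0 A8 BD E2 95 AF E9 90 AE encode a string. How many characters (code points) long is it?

8

Byte at offset 0: 0xE2 = 11100010 → 3-byte char (#1). Advance 3.
Byte at offset 3: 0xF3 = 11110011 → 4-byte char (#2). Advance 4.
Byte at offset 7: 0xEA = 11101010 → 3-byte char (#3). Advance 3.
Byte at offset 10: 0x4A = 01001010 → 1-byte char (#4). Advance 1.
Byte at offset 11: 0xEC = 11101100 → 3-byte char (#5). Advance 3.
Byte at offset 14: 0xE0 = 11100000 → 3-byte char (#6). Advance 3.
Byte at offset 17: 0xE2 = 11100010 → 3-byte char (#7). Advance 3.
Byte at offset 20: 0xE9 = 11101001 → 3-byte char (#8). Advance 3.
Reached end at offset 23 after 8 code points.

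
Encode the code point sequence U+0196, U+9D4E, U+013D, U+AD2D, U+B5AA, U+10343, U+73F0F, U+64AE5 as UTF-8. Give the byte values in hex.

C6 96 E9 B5 8E C4 BD EA B4 AD EB 96 AA F0 90 8D 83 F1 B3 BC 8F F1 A4 AB A5

U+0196: 2-byte form → C6 96.
U+9D4E: 3-byte form → E9 B5 8E.
U+013D: 2-byte form → C4 BD.
U+AD2D: 3-byte form → EA B4 AD.
U+B5AA: 3-byte form → EB 96 AA.
U+10343: 4-byte form → F0 90 8D 83.
U+73F0F: 4-byte form → F1 B3 BC 8F.
U+64AE5: 4-byte form → F1 A4 AB A5.
Concatenated (25 bytes): C6 96 E9 B5 8E C4 BD EA B4 AD EB 96 AA F0 90 8D 83 F1 B3 BC 8F F1 A4 AB A5.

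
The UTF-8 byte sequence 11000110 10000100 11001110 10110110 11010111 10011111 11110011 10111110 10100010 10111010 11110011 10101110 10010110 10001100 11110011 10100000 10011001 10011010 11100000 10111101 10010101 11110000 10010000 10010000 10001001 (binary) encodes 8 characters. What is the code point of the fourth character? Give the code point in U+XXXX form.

Offset 0: leading byte 0xC6 = 11000110 → 2-byte char #1 = C6 84.
Offset 2: leading byte 0xCE = 11001110 → 2-byte char #2 = CE B6.
Offset 4: leading byte 0xD7 = 11010111 → 2-byte char #3 = D7 9F.
Offset 6: leading byte 0xF3 = 11110011 → 4-byte char #4 = F3 BE A2 BA.
Leading byte 0xF3 = 11110011 matches 11110xxx → 4-byte sequence.
Byte 1: 0xF3 = 11110011, payload 011 (3 bits).
Byte 2: 0xBE = 10111110 (10xxxxxx ✓), payload 111110.
Byte 3: 0xA2 = 10100010 (10xxxxxx ✓), payload 100010.
Byte 4: 0xBA = 10111010 (10xxxxxx ✓), payload 111010.
Concatenate: 011111110100010111010 = 0xFE8BA (21 bits → U+FE8BA).

U+FE8BA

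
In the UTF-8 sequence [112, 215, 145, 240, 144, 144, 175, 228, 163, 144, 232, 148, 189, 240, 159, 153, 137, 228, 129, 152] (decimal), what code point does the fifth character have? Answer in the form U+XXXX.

Offset 0: leading byte 0x70 = 01110000 → 1-byte char #1 = 70.
Offset 1: leading byte 0xD7 = 11010111 → 2-byte char #2 = D7 91.
Offset 3: leading byte 0xF0 = 11110000 → 4-byte char #3 = F0 90 90 AF.
Offset 7: leading byte 0xE4 = 11100100 → 3-byte char #4 = E4 A3 90.
Offset 10: leading byte 0xE8 = 11101000 → 3-byte char #5 = E8 94 BD.
Leading byte 0xE8 = 11101000 matches 1110xxxx → 3-byte sequence.
Byte 1: 0xE8 = 11101000, payload 1000 (4 bits).
Byte 2: 0x94 = 10010100 (10xxxxxx ✓), payload 010100.
Byte 3: 0xBD = 10111101 (10xxxxxx ✓), payload 111101.
Concatenate: 1000010100111101 = 0x853D (16 bits → U+853D).

U+853D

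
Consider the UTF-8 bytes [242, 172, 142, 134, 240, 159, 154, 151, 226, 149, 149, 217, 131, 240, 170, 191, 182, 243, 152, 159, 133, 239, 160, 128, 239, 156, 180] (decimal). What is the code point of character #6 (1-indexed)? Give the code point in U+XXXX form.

Offset 0: leading byte 0xF2 = 11110010 → 4-byte char #1 = F2 AC 8E 86.
Offset 4: leading byte 0xF0 = 11110000 → 4-byte char #2 = F0 9F 9A 97.
Offset 8: leading byte 0xE2 = 11100010 → 3-byte char #3 = E2 95 95.
Offset 11: leading byte 0xD9 = 11011001 → 2-byte char #4 = D9 83.
Offset 13: leading byte 0xF0 = 11110000 → 4-byte char #5 = F0 AA BF B6.
Offset 17: leading byte 0xF3 = 11110011 → 4-byte char #6 = F3 98 9F 85.
Leading byte 0xF3 = 11110011 matches 11110xxx → 4-byte sequence.
Byte 1: 0xF3 = 11110011, payload 011 (3 bits).
Byte 2: 0x98 = 10011000 (10xxxxxx ✓), payload 011000.
Byte 3: 0x9F = 10011111 (10xxxxxx ✓), payload 011111.
Byte 4: 0x85 = 10000101 (10xxxxxx ✓), payload 000101.
Concatenate: 011011000011111000101 = 0xD87C5 (21 bits → U+D87C5).

U+D87C5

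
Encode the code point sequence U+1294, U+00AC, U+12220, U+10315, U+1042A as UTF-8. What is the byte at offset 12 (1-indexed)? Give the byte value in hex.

0x8C

1-indexed offset 12 is 0-indexed offset 11.
U+1294 → 3-byte form E1 8A 94 at offsets 0–2.
U+00AC → 2-byte form C2 AC at offsets 3–4.
U+12220 → 4-byte form F0 92 88 A0 at offsets 5–8.
U+10315 → 4-byte form F0 90 8C 95 at offsets 9–12.
Offset 11 falls in char 4's range; it's byte 3 of F0 90 8C 95 = 0x8C.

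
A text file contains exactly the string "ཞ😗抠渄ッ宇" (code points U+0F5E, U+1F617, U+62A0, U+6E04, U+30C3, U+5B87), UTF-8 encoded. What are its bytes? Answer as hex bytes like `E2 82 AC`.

U+0F5E: 3-byte form → E0 BD 9E.
U+1F617: 4-byte form → F0 9F 98 97.
U+62A0: 3-byte form → E6 8A A0.
U+6E04: 3-byte form → E6 B8 84.
U+30C3: 3-byte form → E3 83 83.
U+5B87: 3-byte form → E5 AE 87.
Concatenated (19 bytes): E0 BD 9E F0 9F 98 97 E6 8A A0 E6 B8 84 E3 83 83 E5 AE 87.

E0 BD 9E F0 9F 98 97 E6 8A A0 E6 B8 84 E3 83 83 E5 AE 87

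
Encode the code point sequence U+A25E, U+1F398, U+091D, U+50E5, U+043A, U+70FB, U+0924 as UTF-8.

EA 89 9E F0 9F 8E 98 E0 A4 9D E5 83 A5 D0 BA E7 83 BB E0 A4 A4

U+A25E: 3-byte form → EA 89 9E.
U+1F398: 4-byte form → F0 9F 8E 98.
U+091D: 3-byte form → E0 A4 9D.
U+50E5: 3-byte form → E5 83 A5.
U+043A: 2-byte form → D0 BA.
U+70FB: 3-byte form → E7 83 BB.
U+0924: 3-byte form → E0 A4 A4.
Concatenated (21 bytes): EA 89 9E F0 9F 8E 98 E0 A4 9D E5 83 A5 D0 BA E7 83 BB E0 A4 A4.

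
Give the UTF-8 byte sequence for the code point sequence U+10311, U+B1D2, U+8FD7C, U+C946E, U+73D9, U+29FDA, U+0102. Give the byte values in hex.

F0 90 8C 91 EB 87 92 F2 8F B5 BC F3 89 91 AE E7 8F 99 F0 A9 BF 9A C4 82

U+10311: 4-byte form → F0 90 8C 91.
U+B1D2: 3-byte form → EB 87 92.
U+8FD7C: 4-byte form → F2 8F B5 BC.
U+C946E: 4-byte form → F3 89 91 AE.
U+73D9: 3-byte form → E7 8F 99.
U+29FDA: 4-byte form → F0 A9 BF 9A.
U+0102: 2-byte form → C4 82.
Concatenated (24 bytes): F0 90 8C 91 EB 87 92 F2 8F B5 BC F3 89 91 AE E7 8F 99 F0 A9 BF 9A C4 82.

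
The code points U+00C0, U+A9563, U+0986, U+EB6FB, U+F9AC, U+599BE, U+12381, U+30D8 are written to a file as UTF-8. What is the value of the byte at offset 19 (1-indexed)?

0xA6

1-indexed offset 19 is 0-indexed offset 18.
U+00C0 → 2-byte form C3 80 at offsets 0–1.
U+A9563 → 4-byte form F2 A9 95 A3 at offsets 2–5.
U+0986 → 3-byte form E0 A6 86 at offsets 6–8.
U+EB6FB → 4-byte form F3 AB 9B BB at offsets 9–12.
U+F9AC → 3-byte form EF A6 AC at offsets 13–15.
U+599BE → 4-byte form F1 99 A6 BE at offsets 16–19.
Offset 18 falls in char 6's range; it's byte 3 of F1 99 A6 BE = 0xA6.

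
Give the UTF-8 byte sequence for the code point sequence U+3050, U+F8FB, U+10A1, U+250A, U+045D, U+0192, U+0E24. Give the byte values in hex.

U+3050: 3-byte form → E3 81 90.
U+F8FB: 3-byte form → EF A3 BB.
U+10A1: 3-byte form → E1 82 A1.
U+250A: 3-byte form → E2 94 8A.
U+045D: 2-byte form → D1 9D.
U+0192: 2-byte form → C6 92.
U+0E24: 3-byte form → E0 B8 A4.
Concatenated (19 bytes): E3 81 90 EF A3 BB E1 82 A1 E2 94 8A D1 9D C6 92 E0 B8 A4.

E3 81 90 EF A3 BB E1 82 A1 E2 94 8A D1 9D C6 92 E0 B8 A4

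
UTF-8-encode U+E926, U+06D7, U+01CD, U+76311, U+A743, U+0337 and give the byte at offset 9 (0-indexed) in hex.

0x8C

U+E926 → 3-byte form EE A4 A6 at offsets 0–2.
U+06D7 → 2-byte form DB 97 at offsets 3–4.
U+01CD → 2-byte form C7 8D at offsets 5–6.
U+76311 → 4-byte form F1 B6 8C 91 at offsets 7–10.
Offset 9 falls in char 4's range; it's byte 3 of F1 B6 8C 91 = 0x8C.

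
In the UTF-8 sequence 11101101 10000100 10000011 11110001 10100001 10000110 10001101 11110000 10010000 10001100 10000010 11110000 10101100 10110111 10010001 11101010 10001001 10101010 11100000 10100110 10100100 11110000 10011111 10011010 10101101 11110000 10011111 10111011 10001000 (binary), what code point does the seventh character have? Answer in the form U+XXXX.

Offset 0: leading byte 0xED = 11101101 → 3-byte char #1 = ED 84 83.
Offset 3: leading byte 0xF1 = 11110001 → 4-byte char #2 = F1 A1 86 8D.
Offset 7: leading byte 0xF0 = 11110000 → 4-byte char #3 = F0 90 8C 82.
Offset 11: leading byte 0xF0 = 11110000 → 4-byte char #4 = F0 AC B7 91.
Offset 15: leading byte 0xEA = 11101010 → 3-byte char #5 = EA 89 AA.
Offset 18: leading byte 0xE0 = 11100000 → 3-byte char #6 = E0 A6 A4.
Offset 21: leading byte 0xF0 = 11110000 → 4-byte char #7 = F0 9F 9A AD.
Leading byte 0xF0 = 11110000 matches 11110xxx → 4-byte sequence.
Byte 1: 0xF0 = 11110000, payload 000 (3 bits).
Byte 2: 0x9F = 10011111 (10xxxxxx ✓), payload 011111.
Byte 3: 0x9A = 10011010 (10xxxxxx ✓), payload 011010.
Byte 4: 0xAD = 10101101 (10xxxxxx ✓), payload 101101.
Concatenate: 000011111011010101101 = 0x1F6AD (21 bits → U+1F6AD).

U+1F6AD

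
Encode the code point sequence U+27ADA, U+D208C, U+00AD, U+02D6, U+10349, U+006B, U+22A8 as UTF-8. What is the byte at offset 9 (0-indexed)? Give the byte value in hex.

U+27ADA → 4-byte form F0 A7 AB 9A at offsets 0–3.
U+D208C → 4-byte form F3 92 82 8C at offsets 4–7.
U+00AD → 2-byte form C2 AD at offsets 8–9.
Offset 9 falls in char 3's range; it's byte 2 of C2 AD = 0xAD.

0xAD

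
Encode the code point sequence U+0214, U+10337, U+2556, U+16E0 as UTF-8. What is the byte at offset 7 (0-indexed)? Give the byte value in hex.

U+0214 → 2-byte form C8 94 at offsets 0–1.
U+10337 → 4-byte form F0 90 8C B7 at offsets 2–5.
U+2556 → 3-byte form E2 95 96 at offsets 6–8.
Offset 7 falls in char 3's range; it's byte 2 of E2 95 96 = 0x95.

0x95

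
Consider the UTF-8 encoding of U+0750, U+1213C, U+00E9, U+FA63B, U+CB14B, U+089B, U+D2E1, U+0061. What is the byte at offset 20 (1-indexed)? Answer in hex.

1-indexed offset 20 is 0-indexed offset 19.
U+0750 → 2-byte form DD 90 at offsets 0–1.
U+1213C → 4-byte form F0 92 84 BC at offsets 2–5.
U+00E9 → 2-byte form C3 A9 at offsets 6–7.
U+FA63B → 4-byte form F3 BA 98 BB at offsets 8–11.
U+CB14B → 4-byte form F3 8B 85 8B at offsets 12–15.
U+089B → 3-byte form E0 A2 9B at offsets 16–18.
U+D2E1 → 3-byte form ED 8B A1 at offsets 19–21.
Offset 19 falls in char 7's range; it's byte 1 of ED 8B A1 = 0xED.

0xED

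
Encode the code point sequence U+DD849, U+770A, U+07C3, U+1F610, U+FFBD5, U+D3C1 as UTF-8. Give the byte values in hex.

F3 9D A1 89 E7 9C 8A DF 83 F0 9F 98 90 F3 BF AF 95 ED 8F 81

U+DD849: 4-byte form → F3 9D A1 89.
U+770A: 3-byte form → E7 9C 8A.
U+07C3: 2-byte form → DF 83.
U+1F610: 4-byte form → F0 9F 98 90.
U+FFBD5: 4-byte form → F3 BF AF 95.
U+D3C1: 3-byte form → ED 8F 81.
Concatenated (20 bytes): F3 9D A1 89 E7 9C 8A DF 83 F0 9F 98 90 F3 BF AF 95 ED 8F 81.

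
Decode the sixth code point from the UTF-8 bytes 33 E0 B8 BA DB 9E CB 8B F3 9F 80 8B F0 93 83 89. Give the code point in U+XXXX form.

U+130C9

Offset 0: leading byte 0x33 = 00110011 → 1-byte char #1 = 33.
Offset 1: leading byte 0xE0 = 11100000 → 3-byte char #2 = E0 B8 BA.
Offset 4: leading byte 0xDB = 11011011 → 2-byte char #3 = DB 9E.
Offset 6: leading byte 0xCB = 11001011 → 2-byte char #4 = CB 8B.
Offset 8: leading byte 0xF3 = 11110011 → 4-byte char #5 = F3 9F 80 8B.
Offset 12: leading byte 0xF0 = 11110000 → 4-byte char #6 = F0 93 83 89.
Leading byte 0xF0 = 11110000 matches 11110xxx → 4-byte sequence.
Byte 1: 0xF0 = 11110000, payload 000 (3 bits).
Byte 2: 0x93 = 10010011 (10xxxxxx ✓), payload 010011.
Byte 3: 0x83 = 10000011 (10xxxxxx ✓), payload 000011.
Byte 4: 0x89 = 10001001 (10xxxxxx ✓), payload 001001.
Concatenate: 000010011000011001001 = 0x130C9 (21 bits → U+130C9).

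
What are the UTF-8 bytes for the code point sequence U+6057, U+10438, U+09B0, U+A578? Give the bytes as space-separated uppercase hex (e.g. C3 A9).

E6 81 97 F0 90 90 B8 E0 A6 B0 EA 95 B8

U+6057: 3-byte form → E6 81 97.
U+10438: 4-byte form → F0 90 90 B8.
U+09B0: 3-byte form → E0 A6 B0.
U+A578: 3-byte form → EA 95 B8.
Concatenated (13 bytes): E6 81 97 F0 90 90 B8 E0 A6 B0 EA 95 B8.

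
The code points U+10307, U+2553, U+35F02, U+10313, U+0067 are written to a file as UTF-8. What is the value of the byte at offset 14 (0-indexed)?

0x93

U+10307 → 4-byte form F0 90 8C 87 at offsets 0–3.
U+2553 → 3-byte form E2 95 93 at offsets 4–6.
U+35F02 → 4-byte form F0 B5 BC 82 at offsets 7–10.
U+10313 → 4-byte form F0 90 8C 93 at offsets 11–14.
Offset 14 falls in char 4's range; it's byte 4 of F0 90 8C 93 = 0x93.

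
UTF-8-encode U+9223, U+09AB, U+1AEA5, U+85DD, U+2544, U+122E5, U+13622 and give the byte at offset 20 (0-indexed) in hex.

0xF0

U+9223 → 3-byte form E9 88 A3 at offsets 0–2.
U+09AB → 3-byte form E0 A6 AB at offsets 3–5.
U+1AEA5 → 4-byte form F0 9A BA A5 at offsets 6–9.
U+85DD → 3-byte form E8 97 9D at offsets 10–12.
U+2544 → 3-byte form E2 95 84 at offsets 13–15.
U+122E5 → 4-byte form F0 92 8B A5 at offsets 16–19.
U+13622 → 4-byte form F0 93 98 A2 at offsets 20–23.
Offset 20 falls in char 7's range; it's byte 1 of F0 93 98 A2 = 0xF0.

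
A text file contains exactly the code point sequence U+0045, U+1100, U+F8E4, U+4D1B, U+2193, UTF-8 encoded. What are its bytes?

45 E1 84 80 EF A3 A4 E4 B4 9B E2 86 93

U+0045: 1-byte form → 45.
U+1100: 3-byte form → E1 84 80.
U+F8E4: 3-byte form → EF A3 A4.
U+4D1B: 3-byte form → E4 B4 9B.
U+2193: 3-byte form → E2 86 93.
Concatenated (13 bytes): 45 E1 84 80 EF A3 A4 E4 B4 9B E2 86 93.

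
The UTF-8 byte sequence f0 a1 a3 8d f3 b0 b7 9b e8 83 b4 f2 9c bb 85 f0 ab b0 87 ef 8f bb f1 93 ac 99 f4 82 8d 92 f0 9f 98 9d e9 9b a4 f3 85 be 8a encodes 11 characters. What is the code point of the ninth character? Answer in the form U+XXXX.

U+1F61D

Offset 0: leading byte 0xF0 = 11110000 → 4-byte char #1 = F0 A1 A3 8D.
Offset 4: leading byte 0xF3 = 11110011 → 4-byte char #2 = F3 B0 B7 9B.
Offset 8: leading byte 0xE8 = 11101000 → 3-byte char #3 = E8 83 B4.
Offset 11: leading byte 0xF2 = 11110010 → 4-byte char #4 = F2 9C BB 85.
Offset 15: leading byte 0xF0 = 11110000 → 4-byte char #5 = F0 AB B0 87.
Offset 19: leading byte 0xEF = 11101111 → 3-byte char #6 = EF 8F BB.
Offset 22: leading byte 0xF1 = 11110001 → 4-byte char #7 = F1 93 AC 99.
Offset 26: leading byte 0xF4 = 11110100 → 4-byte char #8 = F4 82 8D 92.
Offset 30: leading byte 0xF0 = 11110000 → 4-byte char #9 = F0 9F 98 9D.
Leading byte 0xF0 = 11110000 matches 11110xxx → 4-byte sequence.
Byte 1: 0xF0 = 11110000, payload 000 (3 bits).
Byte 2: 0x9F = 10011111 (10xxxxxx ✓), payload 011111.
Byte 3: 0x98 = 10011000 (10xxxxxx ✓), payload 011000.
Byte 4: 0x9D = 10011101 (10xxxxxx ✓), payload 011101.
Concatenate: 000011111011000011101 = 0x1F61D (21 bits → U+1F61D).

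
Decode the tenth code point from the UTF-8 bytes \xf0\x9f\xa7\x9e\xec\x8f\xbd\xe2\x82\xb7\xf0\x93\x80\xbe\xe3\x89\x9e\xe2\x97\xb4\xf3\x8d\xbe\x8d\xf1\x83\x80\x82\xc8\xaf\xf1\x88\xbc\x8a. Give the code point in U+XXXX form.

Offset 0: leading byte 0xF0 = 11110000 → 4-byte char #1 = F0 9F A7 9E.
Offset 4: leading byte 0xEC = 11101100 → 3-byte char #2 = EC 8F BD.
Offset 7: leading byte 0xE2 = 11100010 → 3-byte char #3 = E2 82 B7.
Offset 10: leading byte 0xF0 = 11110000 → 4-byte char #4 = F0 93 80 BE.
Offset 14: leading byte 0xE3 = 11100011 → 3-byte char #5 = E3 89 9E.
Offset 17: leading byte 0xE2 = 11100010 → 3-byte char #6 = E2 97 B4.
Offset 20: leading byte 0xF3 = 11110011 → 4-byte char #7 = F3 8D BE 8D.
Offset 24: leading byte 0xF1 = 11110001 → 4-byte char #8 = F1 83 80 82.
Offset 28: leading byte 0xC8 = 11001000 → 2-byte char #9 = C8 AF.
Offset 30: leading byte 0xF1 = 11110001 → 4-byte char #10 = F1 88 BC 8A.
Leading byte 0xF1 = 11110001 matches 11110xxx → 4-byte sequence.
Byte 1: 0xF1 = 11110001, payload 001 (3 bits).
Byte 2: 0x88 = 10001000 (10xxxxxx ✓), payload 001000.
Byte 3: 0xBC = 10111100 (10xxxxxx ✓), payload 111100.
Byte 4: 0x8A = 10001010 (10xxxxxx ✓), payload 001010.
Concatenate: 001001000111100001010 = 0x48F0A (21 bits → U+48F0A).

U+48F0A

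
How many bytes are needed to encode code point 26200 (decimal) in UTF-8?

U+6658 = 0x6658. UTF-8 uses 1 byte below 0x80, 2 below 0x800, 3 below 0x10000, 4 up to 0x10FFFF. 0x6658 is in U+0800–U+FFFF → 3 bytes.

3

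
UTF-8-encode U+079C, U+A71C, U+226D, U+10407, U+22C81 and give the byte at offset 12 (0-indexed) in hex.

U+079C → 2-byte form DE 9C at offsets 0–1.
U+A71C → 3-byte form EA 9C 9C at offsets 2–4.
U+226D → 3-byte form E2 89 AD at offsets 5–7.
U+10407 → 4-byte form F0 90 90 87 at offsets 8–11.
U+22C81 → 4-byte form F0 A2 B2 81 at offsets 12–15.
Offset 12 falls in char 5's range; it's byte 1 of F0 A2 B2 81 = 0xF0.

0xF0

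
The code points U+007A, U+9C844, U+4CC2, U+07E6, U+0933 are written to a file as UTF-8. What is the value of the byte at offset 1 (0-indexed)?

U+007A → 1-byte form 7A at offsets 0–0.
U+9C844 → 4-byte form F2 9C A1 84 at offsets 1–4.
Offset 1 falls in char 2's range; it's byte 1 of F2 9C A1 84 = 0xF2.

0xF2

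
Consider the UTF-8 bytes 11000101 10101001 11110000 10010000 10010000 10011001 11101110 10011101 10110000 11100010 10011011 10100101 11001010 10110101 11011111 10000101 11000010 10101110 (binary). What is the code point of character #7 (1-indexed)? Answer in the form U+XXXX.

Offset 0: leading byte 0xC5 = 11000101 → 2-byte char #1 = C5 A9.
Offset 2: leading byte 0xF0 = 11110000 → 4-byte char #2 = F0 90 90 99.
Offset 6: leading byte 0xEE = 11101110 → 3-byte char #3 = EE 9D B0.
Offset 9: leading byte 0xE2 = 11100010 → 3-byte char #4 = E2 9B A5.
Offset 12: leading byte 0xCA = 11001010 → 2-byte char #5 = CA B5.
Offset 14: leading byte 0xDF = 11011111 → 2-byte char #6 = DF 85.
Offset 16: leading byte 0xC2 = 11000010 → 2-byte char #7 = C2 AE.
Leading byte 0xC2 = 11000010 matches 110xxxxx → 2-byte sequence.
Byte 1: 0xC2 = 11000010, payload 00010 (5 bits).
Byte 2: 0xAE = 10101110 (10xxxxxx ✓), payload 101110.
Concatenate: 00010101110 = 0xAE (11 bits → U+00AE).

U+00AE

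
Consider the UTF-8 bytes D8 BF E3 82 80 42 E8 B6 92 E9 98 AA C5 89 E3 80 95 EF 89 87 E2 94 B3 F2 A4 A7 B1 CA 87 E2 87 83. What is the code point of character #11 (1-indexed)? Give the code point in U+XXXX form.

U+0287

Offset 0: leading byte 0xD8 = 11011000 → 2-byte char #1 = D8 BF.
Offset 2: leading byte 0xE3 = 11100011 → 3-byte char #2 = E3 82 80.
Offset 5: leading byte 0x42 = 01000010 → 1-byte char #3 = 42.
Offset 6: leading byte 0xE8 = 11101000 → 3-byte char #4 = E8 B6 92.
Offset 9: leading byte 0xE9 = 11101001 → 3-byte char #5 = E9 98 AA.
Offset 12: leading byte 0xC5 = 11000101 → 2-byte char #6 = C5 89.
Offset 14: leading byte 0xE3 = 11100011 → 3-byte char #7 = E3 80 95.
Offset 17: leading byte 0xEF = 11101111 → 3-byte char #8 = EF 89 87.
Offset 20: leading byte 0xE2 = 11100010 → 3-byte char #9 = E2 94 B3.
Offset 23: leading byte 0xF2 = 11110010 → 4-byte char #10 = F2 A4 A7 B1.
Offset 27: leading byte 0xCA = 11001010 → 2-byte char #11 = CA 87.
Leading byte 0xCA = 11001010 matches 110xxxxx → 2-byte sequence.
Byte 1: 0xCA = 11001010, payload 01010 (5 bits).
Byte 2: 0x87 = 10000111 (10xxxxxx ✓), payload 000111.
Concatenate: 01010000111 = 0x287 (11 bits → U+0287).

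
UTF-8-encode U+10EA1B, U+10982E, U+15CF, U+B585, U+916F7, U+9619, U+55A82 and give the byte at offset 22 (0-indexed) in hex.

0x95

U+10EA1B → 4-byte form F4 8E A8 9B at offsets 0–3.
U+10982E → 4-byte form F4 89 A0 AE at offsets 4–7.
U+15CF → 3-byte form E1 97 8F at offsets 8–10.
U+B585 → 3-byte form EB 96 85 at offsets 11–13.
U+916F7 → 4-byte form F2 91 9B B7 at offsets 14–17.
U+9619 → 3-byte form E9 98 99 at offsets 18–20.
U+55A82 → 4-byte form F1 95 AA 82 at offsets 21–24.
Offset 22 falls in char 7's range; it's byte 2 of F1 95 AA 82 = 0x95.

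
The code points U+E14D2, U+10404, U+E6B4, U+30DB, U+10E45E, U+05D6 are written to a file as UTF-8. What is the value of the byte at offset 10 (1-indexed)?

1-indexed offset 10 is 0-indexed offset 9.
U+E14D2 → 4-byte form F3 A1 93 92 at offsets 0–3.
U+10404 → 4-byte form F0 90 90 84 at offsets 4–7.
U+E6B4 → 3-byte form EE 9A B4 at offsets 8–10.
Offset 9 falls in char 3's range; it's byte 2 of EE 9A B4 = 0x9A.

0x9A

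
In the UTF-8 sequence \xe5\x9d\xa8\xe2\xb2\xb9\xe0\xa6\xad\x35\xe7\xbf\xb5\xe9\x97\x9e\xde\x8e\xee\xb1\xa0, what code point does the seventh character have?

Offset 0: leading byte 0xE5 = 11100101 → 3-byte char #1 = E5 9D A8.
Offset 3: leading byte 0xE2 = 11100010 → 3-byte char #2 = E2 B2 B9.
Offset 6: leading byte 0xE0 = 11100000 → 3-byte char #3 = E0 A6 AD.
Offset 9: leading byte 0x35 = 00110101 → 1-byte char #4 = 35.
Offset 10: leading byte 0xE7 = 11100111 → 3-byte char #5 = E7 BF B5.
Offset 13: leading byte 0xE9 = 11101001 → 3-byte char #6 = E9 97 9E.
Offset 16: leading byte 0xDE = 11011110 → 2-byte char #7 = DE 8E.
Leading byte 0xDE = 11011110 matches 110xxxxx → 2-byte sequence.
Byte 1: 0xDE = 11011110, payload 11110 (5 bits).
Byte 2: 0x8E = 10001110 (10xxxxxx ✓), payload 001110.
Concatenate: 11110001110 = 0x78E (11 bits → U+078E).

U+078E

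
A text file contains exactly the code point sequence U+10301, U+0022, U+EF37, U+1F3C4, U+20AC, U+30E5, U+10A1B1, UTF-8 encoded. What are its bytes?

U+10301: 4-byte form → F0 90 8C 81.
U+0022: 1-byte form → 22.
U+EF37: 3-byte form → EE BC B7.
U+1F3C4: 4-byte form → F0 9F 8F 84.
U+20AC: 3-byte form → E2 82 AC.
U+30E5: 3-byte form → E3 83 A5.
U+10A1B1: 4-byte form → F4 8A 86 B1.
Concatenated (22 bytes): F0 90 8C 81 22 EE BC B7 F0 9F 8F 84 E2 82 AC E3 83 A5 F4 8A 86 B1.

F0 90 8C 81 22 EE BC B7 F0 9F 8F 84 E2 82 AC E3 83 A5 F4 8A 86 B1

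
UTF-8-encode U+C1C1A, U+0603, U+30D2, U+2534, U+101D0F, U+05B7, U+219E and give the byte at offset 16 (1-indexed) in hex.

1-indexed offset 16 is 0-indexed offset 15.
U+C1C1A → 4-byte form F3 81 B0 9A at offsets 0–3.
U+0603 → 2-byte form D8 83 at offsets 4–5.
U+30D2 → 3-byte form E3 83 92 at offsets 6–8.
U+2534 → 3-byte form E2 94 B4 at offsets 9–11.
U+101D0F → 4-byte form F4 81 B4 8F at offsets 12–15.
Offset 15 falls in char 5's range; it's byte 4 of F4 81 B4 8F = 0x8F.

0x8F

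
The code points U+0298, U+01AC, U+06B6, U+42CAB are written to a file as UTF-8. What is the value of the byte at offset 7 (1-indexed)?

1-indexed offset 7 is 0-indexed offset 6.
U+0298 → 2-byte form CA 98 at offsets 0–1.
U+01AC → 2-byte form C6 AC at offsets 2–3.
U+06B6 → 2-byte form DA B6 at offsets 4–5.
U+42CAB → 4-byte form F1 82 B2 AB at offsets 6–9.
Offset 6 falls in char 4's range; it's byte 1 of F1 82 B2 AB = 0xF1.

0xF1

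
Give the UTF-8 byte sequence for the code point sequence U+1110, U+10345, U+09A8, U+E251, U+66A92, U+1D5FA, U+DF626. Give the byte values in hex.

U+1110: 3-byte form → E1 84 90.
U+10345: 4-byte form → F0 90 8D 85.
U+09A8: 3-byte form → E0 A6 A8.
U+E251: 3-byte form → EE 89 91.
U+66A92: 4-byte form → F1 A6 AA 92.
U+1D5FA: 4-byte form → F0 9D 97 BA.
U+DF626: 4-byte form → F3 9F 98 A6.
Concatenated (25 bytes): E1 84 90 F0 90 8D 85 E0 A6 A8 EE 89 91 F1 A6 AA 92 F0 9D 97 BA F3 9F 98 A6.

E1 84 90 F0 90 8D 85 E0 A6 A8 EE 89 91 F1 A6 AA 92 F0 9D 97 BA F3 9F 98 A6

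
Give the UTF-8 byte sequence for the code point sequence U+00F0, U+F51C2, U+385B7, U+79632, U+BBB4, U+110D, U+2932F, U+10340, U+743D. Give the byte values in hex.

C3 B0 F3 B5 87 82 F0 B8 96 B7 F1 B9 98 B2 EB AE B4 E1 84 8D F0 A9 8C AF F0 90 8D 80 E7 90 BD

U+00F0: 2-byte form → C3 B0.
U+F51C2: 4-byte form → F3 B5 87 82.
U+385B7: 4-byte form → F0 B8 96 B7.
U+79632: 4-byte form → F1 B9 98 B2.
U+BBB4: 3-byte form → EB AE B4.
U+110D: 3-byte form → E1 84 8D.
U+2932F: 4-byte form → F0 A9 8C AF.
U+10340: 4-byte form → F0 90 8D 80.
U+743D: 3-byte form → E7 90 BD.
Concatenated (31 bytes): C3 B0 F3 B5 87 82 F0 B8 96 B7 F1 B9 98 B2 EB AE B4 E1 84 8D F0 A9 8C AF F0 90 8D 80 E7 90 BD.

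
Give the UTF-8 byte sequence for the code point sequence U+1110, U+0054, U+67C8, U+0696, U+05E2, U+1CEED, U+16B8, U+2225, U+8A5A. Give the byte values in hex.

E1 84 90 54 E6 9F 88 DA 96 D7 A2 F0 9C BB AD E1 9A B8 E2 88 A5 E8 A9 9A

U+1110: 3-byte form → E1 84 90.
U+0054: 1-byte form → 54.
U+67C8: 3-byte form → E6 9F 88.
U+0696: 2-byte form → DA 96.
U+05E2: 2-byte form → D7 A2.
U+1CEED: 4-byte form → F0 9C BB AD.
U+16B8: 3-byte form → E1 9A B8.
U+2225: 3-byte form → E2 88 A5.
U+8A5A: 3-byte form → E8 A9 9A.
Concatenated (24 bytes): E1 84 90 54 E6 9F 88 DA 96 D7 A2 F0 9C BB AD E1 9A B8 E2 88 A5 E8 A9 9A.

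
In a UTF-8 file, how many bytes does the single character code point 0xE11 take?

3

U+0E11 = 0xE11. UTF-8 uses 1 byte below 0x80, 2 below 0x800, 3 below 0x10000, 4 up to 0x10FFFF. 0xE11 is in U+0800–U+FFFF → 3 bytes.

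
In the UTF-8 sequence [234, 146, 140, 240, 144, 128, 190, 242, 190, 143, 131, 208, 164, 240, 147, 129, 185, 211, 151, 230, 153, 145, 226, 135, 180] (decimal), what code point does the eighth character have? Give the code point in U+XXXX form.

Offset 0: leading byte 0xEA = 11101010 → 3-byte char #1 = EA 92 8C.
Offset 3: leading byte 0xF0 = 11110000 → 4-byte char #2 = F0 90 80 BE.
Offset 7: leading byte 0xF2 = 11110010 → 4-byte char #3 = F2 BE 8F 83.
Offset 11: leading byte 0xD0 = 11010000 → 2-byte char #4 = D0 A4.
Offset 13: leading byte 0xF0 = 11110000 → 4-byte char #5 = F0 93 81 B9.
Offset 17: leading byte 0xD3 = 11010011 → 2-byte char #6 = D3 97.
Offset 19: leading byte 0xE6 = 11100110 → 3-byte char #7 = E6 99 91.
Offset 22: leading byte 0xE2 = 11100010 → 3-byte char #8 = E2 87 B4.
Leading byte 0xE2 = 11100010 matches 1110xxxx → 3-byte sequence.
Byte 1: 0xE2 = 11100010, payload 0010 (4 bits).
Byte 2: 0x87 = 10000111 (10xxxxxx ✓), payload 000111.
Byte 3: 0xB4 = 10110100 (10xxxxxx ✓), payload 110100.
Concatenate: 0010000111110100 = 0x21F4 (16 bits → U+21F4).

U+21F4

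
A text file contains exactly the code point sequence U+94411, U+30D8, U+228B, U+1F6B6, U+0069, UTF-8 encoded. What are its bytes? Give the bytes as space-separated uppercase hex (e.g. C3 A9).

U+94411: 4-byte form → F2 94 90 91.
U+30D8: 3-byte form → E3 83 98.
U+228B: 3-byte form → E2 8A 8B.
U+1F6B6: 4-byte form → F0 9F 9A B6.
U+0069: 1-byte form → 69.
Concatenated (15 bytes): F2 94 90 91 E3 83 98 E2 8A 8B F0 9F 9A B6 69.

F2 94 90 91 E3 83 98 E2 8A 8B F0 9F 9A B6 69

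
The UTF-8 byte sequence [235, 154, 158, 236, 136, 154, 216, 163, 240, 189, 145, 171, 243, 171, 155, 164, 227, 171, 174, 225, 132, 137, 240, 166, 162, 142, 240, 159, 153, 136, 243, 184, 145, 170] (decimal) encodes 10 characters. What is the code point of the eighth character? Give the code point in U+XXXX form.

Offset 0: leading byte 0xEB = 11101011 → 3-byte char #1 = EB 9A 9E.
Offset 3: leading byte 0xEC = 11101100 → 3-byte char #2 = EC 88 9A.
Offset 6: leading byte 0xD8 = 11011000 → 2-byte char #3 = D8 A3.
Offset 8: leading byte 0xF0 = 11110000 → 4-byte char #4 = F0 BD 91 AB.
Offset 12: leading byte 0xF3 = 11110011 → 4-byte char #5 = F3 AB 9B A4.
Offset 16: leading byte 0xE3 = 11100011 → 3-byte char #6 = E3 AB AE.
Offset 19: leading byte 0xE1 = 11100001 → 3-byte char #7 = E1 84 89.
Offset 22: leading byte 0xF0 = 11110000 → 4-byte char #8 = F0 A6 A2 8E.
Leading byte 0xF0 = 11110000 matches 11110xxx → 4-byte sequence.
Byte 1: 0xF0 = 11110000, payload 000 (3 bits).
Byte 2: 0xA6 = 10100110 (10xxxxxx ✓), payload 100110.
Byte 3: 0xA2 = 10100010 (10xxxxxx ✓), payload 100010.
Byte 4: 0x8E = 10001110 (10xxxxxx ✓), payload 001110.
Concatenate: 000100110100010001110 = 0x2688E (21 bits → U+2688E).

U+2688E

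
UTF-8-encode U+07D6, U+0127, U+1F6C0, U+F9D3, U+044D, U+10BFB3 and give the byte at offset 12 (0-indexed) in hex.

0x8D

U+07D6 → 2-byte form DF 96 at offsets 0–1.
U+0127 → 2-byte form C4 A7 at offsets 2–3.
U+1F6C0 → 4-byte form F0 9F 9B 80 at offsets 4–7.
U+F9D3 → 3-byte form EF A7 93 at offsets 8–10.
U+044D → 2-byte form D1 8D at offsets 11–12.
Offset 12 falls in char 5's range; it's byte 2 of D1 8D = 0x8D.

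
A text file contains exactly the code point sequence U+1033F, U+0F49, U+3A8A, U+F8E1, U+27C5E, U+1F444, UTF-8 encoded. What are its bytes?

F0 90 8C BF E0 BD 89 E3 AA 8A EF A3 A1 F0 A7 B1 9E F0 9F 91 84

U+1033F: 4-byte form → F0 90 8C BF.
U+0F49: 3-byte form → E0 BD 89.
U+3A8A: 3-byte form → E3 AA 8A.
U+F8E1: 3-byte form → EF A3 A1.
U+27C5E: 4-byte form → F0 A7 B1 9E.
U+1F444: 4-byte form → F0 9F 91 84.
Concatenated (21 bytes): F0 90 8C BF E0 BD 89 E3 AA 8A EF A3 A1 F0 A7 B1 9E F0 9F 91 84.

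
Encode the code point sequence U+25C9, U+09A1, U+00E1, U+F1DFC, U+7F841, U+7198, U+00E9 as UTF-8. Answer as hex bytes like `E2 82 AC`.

E2 97 89 E0 A6 A1 C3 A1 F3 B1 B7 BC F1 BF A1 81 E7 86 98 C3 A9

U+25C9: 3-byte form → E2 97 89.
U+09A1: 3-byte form → E0 A6 A1.
U+00E1: 2-byte form → C3 A1.
U+F1DFC: 4-byte form → F3 B1 B7 BC.
U+7F841: 4-byte form → F1 BF A1 81.
U+7198: 3-byte form → E7 86 98.
U+00E9: 2-byte form → C3 A9.
Concatenated (21 bytes): E2 97 89 E0 A6 A1 C3 A1 F3 B1 B7 BC F1 BF A1 81 E7 86 98 C3 A9.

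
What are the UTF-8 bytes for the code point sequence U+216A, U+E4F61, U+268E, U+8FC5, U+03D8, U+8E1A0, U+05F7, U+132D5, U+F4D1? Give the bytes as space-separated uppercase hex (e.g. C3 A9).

E2 85 AA F3 A4 BD A1 E2 9A 8E E8 BF 85 CF 98 F2 8E 86 A0 D7 B7 F0 93 8B 95 EF 93 91

U+216A: 3-byte form → E2 85 AA.
U+E4F61: 4-byte form → F3 A4 BD A1.
U+268E: 3-byte form → E2 9A 8E.
U+8FC5: 3-byte form → E8 BF 85.
U+03D8: 2-byte form → CF 98.
U+8E1A0: 4-byte form → F2 8E 86 A0.
U+05F7: 2-byte form → D7 B7.
U+132D5: 4-byte form → F0 93 8B 95.
U+F4D1: 3-byte form → EF 93 91.
Concatenated (28 bytes): E2 85 AA F3 A4 BD A1 E2 9A 8E E8 BF 85 CF 98 F2 8E 86 A0 D7 B7 F0 93 8B 95 EF 93 91.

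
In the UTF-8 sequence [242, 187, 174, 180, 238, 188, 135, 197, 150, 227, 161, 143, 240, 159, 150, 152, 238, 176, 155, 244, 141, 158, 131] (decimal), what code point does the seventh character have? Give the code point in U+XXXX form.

Offset 0: leading byte 0xF2 = 11110010 → 4-byte char #1 = F2 BB AE B4.
Offset 4: leading byte 0xEE = 11101110 → 3-byte char #2 = EE BC 87.
Offset 7: leading byte 0xC5 = 11000101 → 2-byte char #3 = C5 96.
Offset 9: leading byte 0xE3 = 11100011 → 3-byte char #4 = E3 A1 8F.
Offset 12: leading byte 0xF0 = 11110000 → 4-byte char #5 = F0 9F 96 98.
Offset 16: leading byte 0xEE = 11101110 → 3-byte char #6 = EE B0 9B.
Offset 19: leading byte 0xF4 = 11110100 → 4-byte char #7 = F4 8D 9E 83.
Leading byte 0xF4 = 11110100 matches 11110xxx → 4-byte sequence.
Byte 1: 0xF4 = 11110100, payload 100 (3 bits).
Byte 2: 0x8D = 10001101 (10xxxxxx ✓), payload 001101.
Byte 3: 0x9E = 10011110 (10xxxxxx ✓), payload 011110.
Byte 4: 0x83 = 10000011 (10xxxxxx ✓), payload 000011.
Concatenate: 100001101011110000011 = 0x10D783 (21 bits → U+10D783).

U+10D783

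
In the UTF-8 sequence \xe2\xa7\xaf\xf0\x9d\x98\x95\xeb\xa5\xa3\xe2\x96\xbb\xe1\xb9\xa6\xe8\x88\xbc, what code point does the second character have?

U+1D615

Offset 0: leading byte 0xE2 = 11100010 → 3-byte char #1 = E2 A7 AF.
Offset 3: leading byte 0xF0 = 11110000 → 4-byte char #2 = F0 9D 98 95.
Leading byte 0xF0 = 11110000 matches 11110xxx → 4-byte sequence.
Byte 1: 0xF0 = 11110000, payload 000 (3 bits).
Byte 2: 0x9D = 10011101 (10xxxxxx ✓), payload 011101.
Byte 3: 0x98 = 10011000 (10xxxxxx ✓), payload 011000.
Byte 4: 0x95 = 10010101 (10xxxxxx ✓), payload 010101.
Concatenate: 000011101011000010101 = 0x1D615 (21 bits → U+1D615).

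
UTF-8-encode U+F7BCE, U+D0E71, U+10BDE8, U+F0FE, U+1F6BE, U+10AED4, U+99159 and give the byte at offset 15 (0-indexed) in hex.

0xF0

U+F7BCE → 4-byte form F3 B7 AF 8E at offsets 0–3.
U+D0E71 → 4-byte form F3 90 B9 B1 at offsets 4–7.
U+10BDE8 → 4-byte form F4 8B B7 A8 at offsets 8–11.
U+F0FE → 3-byte form EF 83 BE at offsets 12–14.
U+1F6BE → 4-byte form F0 9F 9A BE at offsets 15–18.
Offset 15 falls in char 5's range; it's byte 1 of F0 9F 9A BE = 0xF0.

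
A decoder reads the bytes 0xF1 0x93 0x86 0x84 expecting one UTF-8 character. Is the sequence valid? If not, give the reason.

Leading byte 0xF1 = 11110001 → 4-byte form.
Continuation bytes 0x93=10010011, 0x86=10000110, 0x84=10000100 all match 10xxxxxx.
Decoded value 0x53184 is ≥ 0x10000 (shortest form) and not a surrogate.

valid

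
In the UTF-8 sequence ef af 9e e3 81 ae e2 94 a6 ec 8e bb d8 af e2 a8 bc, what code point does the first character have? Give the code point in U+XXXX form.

U+FBDE

Offset 0: leading byte 0xEF = 11101111 → 3-byte char #1 = EF AF 9E.
Leading byte 0xEF = 11101111 matches 1110xxxx → 3-byte sequence.
Byte 1: 0xEF = 11101111, payload 1111 (4 bits).
Byte 2: 0xAF = 10101111 (10xxxxxx ✓), payload 101111.
Byte 3: 0x9E = 10011110 (10xxxxxx ✓), payload 011110.
Concatenate: 1111101111011110 = 0xFBDE (16 bits → U+FBDE).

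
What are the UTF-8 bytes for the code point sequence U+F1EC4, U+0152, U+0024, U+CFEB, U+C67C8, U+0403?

U+F1EC4: 4-byte form → F3 B1 BB 84.
U+0152: 2-byte form → C5 92.
U+0024: 1-byte form → 24.
U+CFEB: 3-byte form → EC BF AB.
U+C67C8: 4-byte form → F3 86 9F 88.
U+0403: 2-byte form → D0 83.
Concatenated (16 bytes): F3 B1 BB 84 C5 92 24 EC BF AB F3 86 9F 88 D0 83.

F3 B1 BB 84 C5 92 24 EC BF AB F3 86 9F 88 D0 83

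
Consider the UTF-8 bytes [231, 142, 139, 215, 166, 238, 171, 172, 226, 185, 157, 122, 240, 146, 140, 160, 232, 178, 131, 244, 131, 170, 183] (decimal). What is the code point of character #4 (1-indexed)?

U+2E5D

Offset 0: leading byte 0xE7 = 11100111 → 3-byte char #1 = E7 8E 8B.
Offset 3: leading byte 0xD7 = 11010111 → 2-byte char #2 = D7 A6.
Offset 5: leading byte 0xEE = 11101110 → 3-byte char #3 = EE AB AC.
Offset 8: leading byte 0xE2 = 11100010 → 3-byte char #4 = E2 B9 9D.
Leading byte 0xE2 = 11100010 matches 1110xxxx → 3-byte sequence.
Byte 1: 0xE2 = 11100010, payload 0010 (4 bits).
Byte 2: 0xB9 = 10111001 (10xxxxxx ✓), payload 111001.
Byte 3: 0x9D = 10011101 (10xxxxxx ✓), payload 011101.
Concatenate: 0010111001011101 = 0x2E5D (16 bits → U+2E5D).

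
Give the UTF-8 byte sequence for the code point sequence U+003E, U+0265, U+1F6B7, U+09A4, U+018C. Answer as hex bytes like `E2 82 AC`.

3E C9 A5 F0 9F 9A B7 E0 A6 A4 C6 8C

U+003E: 1-byte form → 3E.
U+0265: 2-byte form → C9 A5.
U+1F6B7: 4-byte form → F0 9F 9A B7.
U+09A4: 3-byte form → E0 A6 A4.
U+018C: 2-byte form → C6 8C.
Concatenated (12 bytes): 3E C9 A5 F0 9F 9A B7 E0 A6 A4 C6 8C.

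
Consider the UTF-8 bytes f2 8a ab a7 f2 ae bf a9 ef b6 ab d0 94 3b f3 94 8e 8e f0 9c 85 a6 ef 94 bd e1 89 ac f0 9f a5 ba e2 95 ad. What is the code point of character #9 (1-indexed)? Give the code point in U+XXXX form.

Offset 0: leading byte 0xF2 = 11110010 → 4-byte char #1 = F2 8A AB A7.
Offset 4: leading byte 0xF2 = 11110010 → 4-byte char #2 = F2 AE BF A9.
Offset 8: leading byte 0xEF = 11101111 → 3-byte char #3 = EF B6 AB.
Offset 11: leading byte 0xD0 = 11010000 → 2-byte char #4 = D0 94.
Offset 13: leading byte 0x3B = 00111011 → 1-byte char #5 = 3B.
Offset 14: leading byte 0xF3 = 11110011 → 4-byte char #6 = F3 94 8E 8E.
Offset 18: leading byte 0xF0 = 11110000 → 4-byte char #7 = F0 9C 85 A6.
Offset 22: leading byte 0xEF = 11101111 → 3-byte char #8 = EF 94 BD.
Offset 25: leading byte 0xE1 = 11100001 → 3-byte char #9 = E1 89 AC.
Leading byte 0xE1 = 11100001 matches 1110xxxx → 3-byte sequence.
Byte 1: 0xE1 = 11100001, payload 0001 (4 bits).
Byte 2: 0x89 = 10001001 (10xxxxxx ✓), payload 001001.
Byte 3: 0xAC = 10101100 (10xxxxxx ✓), payload 101100.
Concatenate: 0001001001101100 = 0x126C (16 bits → U+126C).

U+126C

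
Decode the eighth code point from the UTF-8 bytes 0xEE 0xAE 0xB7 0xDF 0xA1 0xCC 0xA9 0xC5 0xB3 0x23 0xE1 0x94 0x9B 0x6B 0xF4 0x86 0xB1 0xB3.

U+106C73

Offset 0: leading byte 0xEE = 11101110 → 3-byte char #1 = EE AE B7.
Offset 3: leading byte 0xDF = 11011111 → 2-byte char #2 = DF A1.
Offset 5: leading byte 0xCC = 11001100 → 2-byte char #3 = CC A9.
Offset 7: leading byte 0xC5 = 11000101 → 2-byte char #4 = C5 B3.
Offset 9: leading byte 0x23 = 00100011 → 1-byte char #5 = 23.
Offset 10: leading byte 0xE1 = 11100001 → 3-byte char #6 = E1 94 9B.
Offset 13: leading byte 0x6B = 01101011 → 1-byte char #7 = 6B.
Offset 14: leading byte 0xF4 = 11110100 → 4-byte char #8 = F4 86 B1 B3.
Leading byte 0xF4 = 11110100 matches 11110xxx → 4-byte sequence.
Byte 1: 0xF4 = 11110100, payload 100 (3 bits).
Byte 2: 0x86 = 10000110 (10xxxxxx ✓), payload 000110.
Byte 3: 0xB1 = 10110001 (10xxxxxx ✓), payload 110001.
Byte 4: 0xB3 = 10110011 (10xxxxxx ✓), payload 110011.
Concatenate: 100000110110001110011 = 0x106C73 (21 bits → U+106C73).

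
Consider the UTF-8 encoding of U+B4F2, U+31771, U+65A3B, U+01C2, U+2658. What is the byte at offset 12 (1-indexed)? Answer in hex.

0xC7

1-indexed offset 12 is 0-indexed offset 11.
U+B4F2 → 3-byte form EB 93 B2 at offsets 0–2.
U+31771 → 4-byte form F0 B1 9D B1 at offsets 3–6.
U+65A3B → 4-byte form F1 A5 A8 BB at offsets 7–10.
U+01C2 → 2-byte form C7 82 at offsets 11–12.
Offset 11 falls in char 4's range; it's byte 1 of C7 82 = 0xC7.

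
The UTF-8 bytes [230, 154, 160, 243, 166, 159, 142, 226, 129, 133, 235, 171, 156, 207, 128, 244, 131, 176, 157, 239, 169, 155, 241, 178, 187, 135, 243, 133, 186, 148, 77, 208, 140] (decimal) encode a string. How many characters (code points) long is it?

11

Byte at offset 0: 0xE6 = 11100110 → 3-byte char (#1). Advance 3.
Byte at offset 3: 0xF3 = 11110011 → 4-byte char (#2). Advance 4.
Byte at offset 7: 0xE2 = 11100010 → 3-byte char (#3). Advance 3.
Byte at offset 10: 0xEB = 11101011 → 3-byte char (#4). Advance 3.
Byte at offset 13: 0xCF = 11001111 → 2-byte char (#5). Advance 2.
Byte at offset 15: 0xF4 = 11110100 → 4-byte char (#6). Advance 4.
Byte at offset 19: 0xEF = 11101111 → 3-byte char (#7). Advance 3.
Byte at offset 22: 0xF1 = 11110001 → 4-byte char (#8). Advance 4.
Byte at offset 26: 0xF3 = 11110011 → 4-byte char (#9). Advance 4.
Byte at offset 30: 0x4D = 01001101 → 1-byte char (#10). Advance 1.
Byte at offset 31: 0xD0 = 11010000 → 2-byte char (#11). Advance 2.
Reached end at offset 33 after 11 code points.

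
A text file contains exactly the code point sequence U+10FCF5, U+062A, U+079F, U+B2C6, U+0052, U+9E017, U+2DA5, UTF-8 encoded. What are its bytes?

U+10FCF5: 4-byte form → F4 8F B3 B5.
U+062A: 2-byte form → D8 AA.
U+079F: 2-byte form → DE 9F.
U+B2C6: 3-byte form → EB 8B 86.
U+0052: 1-byte form → 52.
U+9E017: 4-byte form → F2 9E 80 97.
U+2DA5: 3-byte form → E2 B6 A5.
Concatenated (19 bytes): F4 8F B3 B5 D8 AA DE 9F EB 8B 86 52 F2 9E 80 97 E2 B6 A5.

F4 8F B3 B5 D8 AA DE 9F EB 8B 86 52 F2 9E 80 97 E2 B6 A5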